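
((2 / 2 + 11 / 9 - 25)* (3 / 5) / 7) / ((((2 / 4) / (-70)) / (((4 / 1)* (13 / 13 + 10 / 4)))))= 11480 / 3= 3826.67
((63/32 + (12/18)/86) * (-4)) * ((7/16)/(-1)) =57113/16512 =3.46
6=6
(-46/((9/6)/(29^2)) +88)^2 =5945643664/9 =660627073.78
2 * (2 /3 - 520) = -3116 /3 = -1038.67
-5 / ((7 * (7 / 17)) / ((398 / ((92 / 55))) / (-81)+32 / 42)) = 4823155 / 1278018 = 3.77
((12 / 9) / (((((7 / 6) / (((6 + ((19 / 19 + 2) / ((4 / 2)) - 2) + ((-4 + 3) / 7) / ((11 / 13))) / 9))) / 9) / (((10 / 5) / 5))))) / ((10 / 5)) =3284 / 2695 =1.22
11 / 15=0.73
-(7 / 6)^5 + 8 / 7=-55441 / 54432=-1.02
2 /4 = 1 /2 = 0.50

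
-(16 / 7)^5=-1048576 / 16807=-62.39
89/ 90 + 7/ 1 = 719/ 90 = 7.99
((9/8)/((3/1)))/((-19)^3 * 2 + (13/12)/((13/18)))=-3/109732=-0.00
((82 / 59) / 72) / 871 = 41 / 1850004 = 0.00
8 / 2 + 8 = 12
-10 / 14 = -5 / 7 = -0.71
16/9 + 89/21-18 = -755/63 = -11.98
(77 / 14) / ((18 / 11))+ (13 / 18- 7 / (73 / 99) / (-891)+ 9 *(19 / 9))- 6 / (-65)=3960683 / 170820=23.19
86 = 86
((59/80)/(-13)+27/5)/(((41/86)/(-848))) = -25328806/2665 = -9504.24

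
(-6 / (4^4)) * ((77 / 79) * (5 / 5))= -231 / 10112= -0.02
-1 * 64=-64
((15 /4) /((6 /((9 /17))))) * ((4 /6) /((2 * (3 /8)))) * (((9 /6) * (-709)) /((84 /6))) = -10635 /476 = -22.34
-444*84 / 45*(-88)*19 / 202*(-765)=-530050752 / 101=-5248027.25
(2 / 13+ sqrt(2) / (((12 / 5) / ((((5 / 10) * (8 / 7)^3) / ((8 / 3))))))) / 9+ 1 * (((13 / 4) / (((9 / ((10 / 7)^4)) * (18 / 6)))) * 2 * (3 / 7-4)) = -21024158 / 5899257+ 40 * sqrt(2) / 3087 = -3.55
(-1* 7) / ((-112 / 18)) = 9 / 8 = 1.12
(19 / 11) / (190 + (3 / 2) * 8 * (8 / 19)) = 361 / 40766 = 0.01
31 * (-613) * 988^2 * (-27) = 500840939664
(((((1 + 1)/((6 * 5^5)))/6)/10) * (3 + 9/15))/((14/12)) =3/546875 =0.00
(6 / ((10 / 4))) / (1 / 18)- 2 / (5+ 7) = 1291 / 30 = 43.03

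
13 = 13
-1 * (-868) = 868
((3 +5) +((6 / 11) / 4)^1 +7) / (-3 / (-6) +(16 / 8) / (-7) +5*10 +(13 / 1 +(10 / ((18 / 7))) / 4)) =41958 / 177925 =0.24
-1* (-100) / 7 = 100 / 7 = 14.29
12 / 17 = 0.71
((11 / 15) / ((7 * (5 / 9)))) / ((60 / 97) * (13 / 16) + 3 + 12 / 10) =0.04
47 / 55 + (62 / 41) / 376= 363981 / 423940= 0.86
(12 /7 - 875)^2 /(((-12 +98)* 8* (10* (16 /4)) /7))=37368769 /192640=193.98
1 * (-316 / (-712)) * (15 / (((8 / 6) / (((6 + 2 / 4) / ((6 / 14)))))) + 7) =78.83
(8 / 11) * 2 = 16 / 11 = 1.45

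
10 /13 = 0.77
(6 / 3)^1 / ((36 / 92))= 46 / 9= 5.11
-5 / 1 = -5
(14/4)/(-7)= -1/2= -0.50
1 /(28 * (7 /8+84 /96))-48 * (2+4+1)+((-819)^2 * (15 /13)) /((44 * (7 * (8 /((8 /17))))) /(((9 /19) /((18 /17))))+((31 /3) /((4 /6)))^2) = -634857571 /2341073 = -271.18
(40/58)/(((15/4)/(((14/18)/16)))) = 7/783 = 0.01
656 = 656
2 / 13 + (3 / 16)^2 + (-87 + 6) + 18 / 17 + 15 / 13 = -4446779 / 56576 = -78.60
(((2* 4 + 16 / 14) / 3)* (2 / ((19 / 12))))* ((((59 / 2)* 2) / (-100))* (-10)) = 15104 / 665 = 22.71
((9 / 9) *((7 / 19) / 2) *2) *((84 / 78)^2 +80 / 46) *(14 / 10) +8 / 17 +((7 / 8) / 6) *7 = 899935217 / 301320240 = 2.99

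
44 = 44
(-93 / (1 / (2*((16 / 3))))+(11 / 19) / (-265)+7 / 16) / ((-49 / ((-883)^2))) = 15777797.50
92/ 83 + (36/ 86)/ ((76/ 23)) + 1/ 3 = 638149/ 406866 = 1.57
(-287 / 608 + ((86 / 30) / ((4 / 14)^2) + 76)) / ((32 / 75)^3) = 28380346875 / 19922944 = 1424.51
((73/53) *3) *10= 2190/53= 41.32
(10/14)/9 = 5/63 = 0.08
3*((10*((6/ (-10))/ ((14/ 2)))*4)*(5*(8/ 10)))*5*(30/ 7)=-43200/ 49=-881.63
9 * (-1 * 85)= -765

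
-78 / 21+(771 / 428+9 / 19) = -81925 / 56924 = -1.44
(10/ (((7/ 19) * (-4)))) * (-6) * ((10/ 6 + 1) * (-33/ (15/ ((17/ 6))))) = -14212/ 21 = -676.76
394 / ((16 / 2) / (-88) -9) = -2167 / 50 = -43.34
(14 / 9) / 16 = 7 / 72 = 0.10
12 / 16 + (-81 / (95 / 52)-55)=-37463 / 380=-98.59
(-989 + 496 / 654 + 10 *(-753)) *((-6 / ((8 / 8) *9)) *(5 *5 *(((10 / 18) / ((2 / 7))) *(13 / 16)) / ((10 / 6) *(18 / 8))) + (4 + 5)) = -1785483065 / 105948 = -16852.45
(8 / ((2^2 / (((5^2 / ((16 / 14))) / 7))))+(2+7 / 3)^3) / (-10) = -9463 / 1080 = -8.76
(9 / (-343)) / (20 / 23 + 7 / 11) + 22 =957583 / 43561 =21.98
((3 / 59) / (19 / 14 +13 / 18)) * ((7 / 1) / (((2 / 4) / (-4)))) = -10584 / 7729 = -1.37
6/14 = 3/7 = 0.43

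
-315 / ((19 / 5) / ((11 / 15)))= -1155 / 19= -60.79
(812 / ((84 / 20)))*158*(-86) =-7881040 / 3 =-2627013.33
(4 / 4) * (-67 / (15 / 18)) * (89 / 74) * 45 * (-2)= 322002 / 37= 8702.76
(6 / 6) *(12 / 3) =4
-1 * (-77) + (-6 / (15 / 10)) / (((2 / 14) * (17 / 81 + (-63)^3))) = 779772049 / 10126895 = 77.00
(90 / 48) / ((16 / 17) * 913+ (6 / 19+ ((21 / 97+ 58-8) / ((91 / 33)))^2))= 0.00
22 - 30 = -8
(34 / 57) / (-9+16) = 34 / 399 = 0.09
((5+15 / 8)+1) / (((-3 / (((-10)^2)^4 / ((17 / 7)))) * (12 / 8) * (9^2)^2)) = -1225000000 / 111537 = -10982.90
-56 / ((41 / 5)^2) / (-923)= 1400 / 1551563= 0.00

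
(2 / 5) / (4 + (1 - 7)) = -1 / 5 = -0.20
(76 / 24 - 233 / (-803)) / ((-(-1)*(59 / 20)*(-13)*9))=-166550 / 16629327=-0.01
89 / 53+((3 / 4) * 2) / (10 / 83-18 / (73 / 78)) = 19649375 / 12275012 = 1.60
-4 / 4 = -1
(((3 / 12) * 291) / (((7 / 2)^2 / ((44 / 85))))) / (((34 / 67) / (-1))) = -428934 / 70805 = -6.06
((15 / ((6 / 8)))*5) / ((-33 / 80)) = -8000 / 33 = -242.42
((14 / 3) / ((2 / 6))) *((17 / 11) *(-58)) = -13804 / 11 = -1254.91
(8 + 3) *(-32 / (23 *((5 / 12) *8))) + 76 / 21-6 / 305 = -146126 / 147315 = -0.99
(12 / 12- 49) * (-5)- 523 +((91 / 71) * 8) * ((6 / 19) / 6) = -381039 / 1349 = -282.46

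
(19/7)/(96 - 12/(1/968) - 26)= -19/80822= -0.00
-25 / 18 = -1.39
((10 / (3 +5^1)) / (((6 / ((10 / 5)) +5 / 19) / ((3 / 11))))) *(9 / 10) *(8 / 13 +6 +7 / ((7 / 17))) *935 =13386735 / 6448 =2076.11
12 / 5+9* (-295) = -13263 / 5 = -2652.60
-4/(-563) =4/563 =0.01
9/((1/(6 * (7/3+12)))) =774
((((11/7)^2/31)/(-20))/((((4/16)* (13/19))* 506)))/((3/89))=-18601/13625430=-0.00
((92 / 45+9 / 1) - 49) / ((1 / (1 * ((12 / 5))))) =-6832 / 75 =-91.09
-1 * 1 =-1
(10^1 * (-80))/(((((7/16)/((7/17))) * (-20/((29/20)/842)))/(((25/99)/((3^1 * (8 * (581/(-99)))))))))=-1450/12474651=-0.00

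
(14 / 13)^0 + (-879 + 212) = -666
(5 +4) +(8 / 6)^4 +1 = 1066 / 81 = 13.16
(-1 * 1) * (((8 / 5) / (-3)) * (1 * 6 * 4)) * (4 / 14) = 3.66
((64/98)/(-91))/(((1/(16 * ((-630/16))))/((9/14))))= 12960/4459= 2.91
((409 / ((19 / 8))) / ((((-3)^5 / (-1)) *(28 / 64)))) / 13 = 52352 / 420147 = 0.12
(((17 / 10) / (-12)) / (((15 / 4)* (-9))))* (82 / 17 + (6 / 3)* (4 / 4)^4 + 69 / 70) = 9293 / 283500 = 0.03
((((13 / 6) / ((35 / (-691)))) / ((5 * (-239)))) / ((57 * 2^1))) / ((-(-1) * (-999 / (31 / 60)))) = -278473 / 1714781502000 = -0.00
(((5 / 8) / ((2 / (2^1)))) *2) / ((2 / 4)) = 5 / 2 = 2.50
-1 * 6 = -6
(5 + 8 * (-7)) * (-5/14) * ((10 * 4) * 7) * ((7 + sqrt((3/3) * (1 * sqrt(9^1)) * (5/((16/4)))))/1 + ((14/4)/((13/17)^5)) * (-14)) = -341567104200/371293 + 2550 * sqrt(15) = -910063.41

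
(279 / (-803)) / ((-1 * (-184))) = -279 / 147752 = -0.00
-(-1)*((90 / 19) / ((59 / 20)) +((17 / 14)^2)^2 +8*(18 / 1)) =147.78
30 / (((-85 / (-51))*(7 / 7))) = 18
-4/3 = -1.33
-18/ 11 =-1.64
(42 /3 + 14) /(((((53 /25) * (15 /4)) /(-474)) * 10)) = -8848 /53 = -166.94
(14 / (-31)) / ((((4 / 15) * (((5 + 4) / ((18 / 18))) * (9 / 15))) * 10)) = -35 / 1116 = -0.03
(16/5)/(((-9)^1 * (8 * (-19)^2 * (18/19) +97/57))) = -304/2340735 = -0.00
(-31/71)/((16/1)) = -31/1136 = -0.03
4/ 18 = 2/ 9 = 0.22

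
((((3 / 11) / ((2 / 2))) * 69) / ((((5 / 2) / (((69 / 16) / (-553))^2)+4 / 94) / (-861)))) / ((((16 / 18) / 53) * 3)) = -6341130056331 / 809489493296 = -7.83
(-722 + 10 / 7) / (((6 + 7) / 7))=-388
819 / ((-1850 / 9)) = -7371 / 1850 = -3.98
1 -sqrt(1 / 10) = 1 -sqrt(10) / 10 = 0.68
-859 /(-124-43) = 859 /167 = 5.14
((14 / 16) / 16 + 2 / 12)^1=0.22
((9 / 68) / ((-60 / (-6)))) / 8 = 9 / 5440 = 0.00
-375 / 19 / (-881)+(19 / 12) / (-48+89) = 502541 / 8235588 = 0.06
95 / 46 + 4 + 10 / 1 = 739 / 46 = 16.07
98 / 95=1.03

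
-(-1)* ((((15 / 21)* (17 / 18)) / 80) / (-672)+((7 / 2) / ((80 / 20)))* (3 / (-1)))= -3556241 / 1354752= -2.63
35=35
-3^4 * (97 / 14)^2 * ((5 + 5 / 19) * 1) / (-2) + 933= 20790471 / 1862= 11165.67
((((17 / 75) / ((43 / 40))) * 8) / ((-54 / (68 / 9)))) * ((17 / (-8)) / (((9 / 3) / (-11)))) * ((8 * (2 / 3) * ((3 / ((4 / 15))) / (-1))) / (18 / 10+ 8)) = 17293760 / 1536003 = 11.26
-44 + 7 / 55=-2413 / 55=-43.87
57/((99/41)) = 23.61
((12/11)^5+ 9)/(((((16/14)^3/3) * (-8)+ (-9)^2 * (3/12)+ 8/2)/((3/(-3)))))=-6990165756/13436323879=-0.52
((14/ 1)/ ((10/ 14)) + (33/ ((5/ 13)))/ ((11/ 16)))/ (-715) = -722/ 3575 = -0.20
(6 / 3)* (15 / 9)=10 / 3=3.33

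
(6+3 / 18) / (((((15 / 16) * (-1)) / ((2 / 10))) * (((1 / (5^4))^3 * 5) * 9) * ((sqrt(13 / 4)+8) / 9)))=-18500000000 / 2187+1156250000 * sqrt(13) / 2187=-6552849.26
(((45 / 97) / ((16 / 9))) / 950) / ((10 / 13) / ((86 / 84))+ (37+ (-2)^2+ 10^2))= 15093 / 7788665440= 0.00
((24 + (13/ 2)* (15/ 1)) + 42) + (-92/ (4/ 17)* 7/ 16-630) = -10201/ 16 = -637.56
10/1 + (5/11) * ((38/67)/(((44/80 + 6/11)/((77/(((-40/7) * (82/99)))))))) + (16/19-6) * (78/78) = 25496363/25157026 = 1.01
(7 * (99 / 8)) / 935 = 63 / 680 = 0.09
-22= -22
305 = 305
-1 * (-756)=756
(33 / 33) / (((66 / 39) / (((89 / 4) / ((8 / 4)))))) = 1157 / 176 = 6.57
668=668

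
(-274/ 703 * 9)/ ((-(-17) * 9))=-274/ 11951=-0.02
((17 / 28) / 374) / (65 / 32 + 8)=4 / 24717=0.00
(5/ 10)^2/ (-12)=-1/ 48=-0.02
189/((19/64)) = 12096/19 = 636.63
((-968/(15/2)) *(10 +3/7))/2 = -70664/105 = -672.99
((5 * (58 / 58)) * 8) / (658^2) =0.00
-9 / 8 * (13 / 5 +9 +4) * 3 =-1053 / 20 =-52.65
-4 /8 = -1 /2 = -0.50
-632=-632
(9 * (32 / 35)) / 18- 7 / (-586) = 9621 / 20510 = 0.47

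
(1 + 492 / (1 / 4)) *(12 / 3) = 7876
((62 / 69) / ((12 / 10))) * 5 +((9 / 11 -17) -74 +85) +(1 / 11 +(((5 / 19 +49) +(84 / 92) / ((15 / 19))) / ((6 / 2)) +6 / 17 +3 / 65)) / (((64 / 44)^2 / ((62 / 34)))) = 2802454003369 / 208050036480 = 13.47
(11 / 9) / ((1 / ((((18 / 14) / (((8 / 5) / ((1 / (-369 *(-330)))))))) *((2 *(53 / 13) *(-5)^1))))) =-265 / 805896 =-0.00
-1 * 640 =-640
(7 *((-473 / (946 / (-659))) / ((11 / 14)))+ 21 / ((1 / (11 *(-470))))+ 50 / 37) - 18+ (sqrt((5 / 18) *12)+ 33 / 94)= -4041986475 / 38258+ sqrt(30) / 3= -105648.93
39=39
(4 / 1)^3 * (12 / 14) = 384 / 7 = 54.86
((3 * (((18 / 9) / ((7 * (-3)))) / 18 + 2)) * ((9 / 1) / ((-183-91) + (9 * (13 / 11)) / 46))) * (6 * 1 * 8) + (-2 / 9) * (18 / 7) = -9710684 / 969689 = -10.01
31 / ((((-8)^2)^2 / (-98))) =-1519 / 2048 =-0.74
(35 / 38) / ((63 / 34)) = 85 / 171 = 0.50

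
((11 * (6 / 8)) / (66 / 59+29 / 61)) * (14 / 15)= 277123 / 57370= 4.83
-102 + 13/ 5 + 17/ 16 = -98.34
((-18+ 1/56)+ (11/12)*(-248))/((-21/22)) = 453343/1764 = 257.00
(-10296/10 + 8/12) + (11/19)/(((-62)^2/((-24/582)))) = -27335512547/26566845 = -1028.93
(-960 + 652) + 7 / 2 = -609 / 2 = -304.50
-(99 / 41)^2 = -9801 / 1681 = -5.83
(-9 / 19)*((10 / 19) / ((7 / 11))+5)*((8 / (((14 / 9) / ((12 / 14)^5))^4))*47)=-3931942151283062774169600 / 484125771698691329191327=-8.12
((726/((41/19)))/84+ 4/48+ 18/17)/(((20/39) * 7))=3917797/2732240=1.43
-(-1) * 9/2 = 9/2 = 4.50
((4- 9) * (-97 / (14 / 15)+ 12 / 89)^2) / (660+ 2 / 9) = -752646281805 / 9225050072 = -81.59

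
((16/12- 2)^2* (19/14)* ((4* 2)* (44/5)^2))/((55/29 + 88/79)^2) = 1343662336/32588325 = 41.23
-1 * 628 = -628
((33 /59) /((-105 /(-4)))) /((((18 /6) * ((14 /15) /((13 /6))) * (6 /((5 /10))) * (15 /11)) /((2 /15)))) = 1573 /11708550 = 0.00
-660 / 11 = -60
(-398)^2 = 158404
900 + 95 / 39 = 35195 / 39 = 902.44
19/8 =2.38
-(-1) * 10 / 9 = 10 / 9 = 1.11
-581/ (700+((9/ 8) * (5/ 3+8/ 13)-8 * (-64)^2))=60424/ 3334805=0.02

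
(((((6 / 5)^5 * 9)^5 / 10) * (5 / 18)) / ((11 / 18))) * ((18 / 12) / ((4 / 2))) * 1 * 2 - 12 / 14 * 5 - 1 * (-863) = 384930.39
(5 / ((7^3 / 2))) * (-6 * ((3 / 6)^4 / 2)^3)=-0.00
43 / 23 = 1.87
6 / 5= 1.20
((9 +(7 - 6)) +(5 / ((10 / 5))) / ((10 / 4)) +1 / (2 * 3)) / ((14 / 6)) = 67 / 14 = 4.79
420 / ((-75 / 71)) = -1988 / 5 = -397.60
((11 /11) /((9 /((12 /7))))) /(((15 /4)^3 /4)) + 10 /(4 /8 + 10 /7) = 368524 /70875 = 5.20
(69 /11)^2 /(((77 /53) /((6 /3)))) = 504666 /9317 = 54.17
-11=-11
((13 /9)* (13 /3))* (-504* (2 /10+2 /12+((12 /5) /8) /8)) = -114751 /90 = -1275.01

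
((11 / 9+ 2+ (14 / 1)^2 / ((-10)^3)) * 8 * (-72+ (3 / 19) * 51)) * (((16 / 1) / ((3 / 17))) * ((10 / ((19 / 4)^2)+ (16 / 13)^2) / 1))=-7964576851968 / 28979275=-274836.99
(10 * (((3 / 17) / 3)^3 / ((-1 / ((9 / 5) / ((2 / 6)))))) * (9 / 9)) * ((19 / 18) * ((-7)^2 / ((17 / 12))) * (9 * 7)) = -2111508 / 83521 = -25.28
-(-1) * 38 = 38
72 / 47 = 1.53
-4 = -4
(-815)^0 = 1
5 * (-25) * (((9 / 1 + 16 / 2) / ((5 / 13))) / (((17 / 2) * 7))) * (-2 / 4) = 325 / 7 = 46.43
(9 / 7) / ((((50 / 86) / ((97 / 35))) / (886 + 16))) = 33860178 / 6125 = 5528.19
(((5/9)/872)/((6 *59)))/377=5/1047378384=0.00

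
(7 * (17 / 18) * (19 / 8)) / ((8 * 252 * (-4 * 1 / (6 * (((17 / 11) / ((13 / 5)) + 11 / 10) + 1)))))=-1244519 / 39536640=-0.03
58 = 58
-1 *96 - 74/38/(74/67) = -3715/38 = -97.76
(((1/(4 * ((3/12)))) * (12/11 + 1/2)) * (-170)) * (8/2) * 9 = -107100/11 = -9736.36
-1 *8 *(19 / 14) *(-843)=64068 / 7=9152.57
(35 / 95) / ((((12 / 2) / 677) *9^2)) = 4739 / 9234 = 0.51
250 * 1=250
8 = 8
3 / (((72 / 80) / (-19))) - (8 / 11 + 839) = -29801 / 33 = -903.06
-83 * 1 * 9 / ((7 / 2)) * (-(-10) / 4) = -3735 / 7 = -533.57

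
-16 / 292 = -4 / 73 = -0.05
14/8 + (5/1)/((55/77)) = 35/4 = 8.75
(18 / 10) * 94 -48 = 606 / 5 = 121.20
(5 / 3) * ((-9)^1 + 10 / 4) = -65 / 6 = -10.83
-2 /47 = -0.04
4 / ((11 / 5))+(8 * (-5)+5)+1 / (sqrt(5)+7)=-1453 / 44 - sqrt(5) / 44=-33.07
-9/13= -0.69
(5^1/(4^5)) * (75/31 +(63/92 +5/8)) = 106355/5840896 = 0.02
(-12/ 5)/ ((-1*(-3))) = -4/ 5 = -0.80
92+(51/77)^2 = 548069/5929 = 92.44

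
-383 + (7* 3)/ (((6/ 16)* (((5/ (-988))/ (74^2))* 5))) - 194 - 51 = -302991828/ 25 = -12119673.12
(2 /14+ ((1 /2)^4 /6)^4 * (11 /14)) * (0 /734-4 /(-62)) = 169869323 /18430820352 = 0.01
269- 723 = -454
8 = 8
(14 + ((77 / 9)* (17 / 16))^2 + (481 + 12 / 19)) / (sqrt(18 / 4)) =227827051* sqrt(2) / 1181952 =272.60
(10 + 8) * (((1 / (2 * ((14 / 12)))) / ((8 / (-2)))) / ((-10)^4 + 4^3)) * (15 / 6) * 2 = -135 / 140896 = -0.00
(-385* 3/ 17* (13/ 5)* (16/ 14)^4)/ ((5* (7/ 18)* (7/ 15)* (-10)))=47443968/ 1428595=33.21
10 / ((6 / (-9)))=-15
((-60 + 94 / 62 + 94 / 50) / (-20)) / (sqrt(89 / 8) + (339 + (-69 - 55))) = 3772648 / 286526025 - 21934 *sqrt(178) / 1432630125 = 0.01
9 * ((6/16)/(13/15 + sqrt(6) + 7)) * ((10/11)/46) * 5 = 597375/12724888 -151875 * sqrt(6)/25449776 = 0.03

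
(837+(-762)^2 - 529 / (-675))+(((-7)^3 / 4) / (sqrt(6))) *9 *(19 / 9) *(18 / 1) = 392500204 / 675 - 19551 *sqrt(6) / 4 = 569509.29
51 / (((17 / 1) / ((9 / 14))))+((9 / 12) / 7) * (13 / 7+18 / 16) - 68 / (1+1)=-49787 / 1568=-31.75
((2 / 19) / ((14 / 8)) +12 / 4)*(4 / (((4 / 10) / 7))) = 4070 / 19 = 214.21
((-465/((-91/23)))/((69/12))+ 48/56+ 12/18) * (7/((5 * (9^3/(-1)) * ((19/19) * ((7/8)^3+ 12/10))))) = -3069952/136099197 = -0.02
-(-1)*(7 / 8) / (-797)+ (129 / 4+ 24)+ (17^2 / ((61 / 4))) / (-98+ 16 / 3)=3029878013 / 54062104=56.04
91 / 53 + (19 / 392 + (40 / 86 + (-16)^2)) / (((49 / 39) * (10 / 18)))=80811325699 / 218875160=369.21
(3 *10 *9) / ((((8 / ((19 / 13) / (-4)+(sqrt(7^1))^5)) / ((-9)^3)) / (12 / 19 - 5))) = -8168445 / 208+400253805 *sqrt(7) / 76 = 13894571.12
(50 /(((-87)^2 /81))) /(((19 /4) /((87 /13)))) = 0.75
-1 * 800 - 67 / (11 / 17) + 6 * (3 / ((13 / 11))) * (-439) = -1085349 / 143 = -7589.85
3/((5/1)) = 3/5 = 0.60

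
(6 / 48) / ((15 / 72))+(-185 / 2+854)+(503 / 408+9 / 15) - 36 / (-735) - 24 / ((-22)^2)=9239882623 / 12095160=763.93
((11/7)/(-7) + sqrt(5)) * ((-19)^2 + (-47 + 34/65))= -224884/3185 + 20444 * sqrt(5)/65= 632.69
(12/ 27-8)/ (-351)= 68/ 3159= 0.02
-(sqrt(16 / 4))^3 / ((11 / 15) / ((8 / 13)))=-960 / 143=-6.71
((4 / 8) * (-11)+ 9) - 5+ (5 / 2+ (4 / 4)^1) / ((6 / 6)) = 2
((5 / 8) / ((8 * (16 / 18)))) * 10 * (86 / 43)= 225 / 128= 1.76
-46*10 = -460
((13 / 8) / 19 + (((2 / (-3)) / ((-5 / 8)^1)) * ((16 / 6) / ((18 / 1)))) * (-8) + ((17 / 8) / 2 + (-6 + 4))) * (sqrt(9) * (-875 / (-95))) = -9119005 / 155952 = -58.47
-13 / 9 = -1.44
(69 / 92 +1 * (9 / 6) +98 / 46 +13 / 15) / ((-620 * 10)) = -7241 / 8556000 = -0.00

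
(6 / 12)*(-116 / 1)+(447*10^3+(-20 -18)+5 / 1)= 446909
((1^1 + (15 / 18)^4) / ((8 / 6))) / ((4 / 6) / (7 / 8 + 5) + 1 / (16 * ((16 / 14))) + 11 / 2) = 180574 / 920691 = 0.20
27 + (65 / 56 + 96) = 6953 / 56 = 124.16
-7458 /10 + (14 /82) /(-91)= -1987562 /2665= -745.80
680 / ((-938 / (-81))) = 58.72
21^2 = 441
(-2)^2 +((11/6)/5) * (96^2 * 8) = 135188/5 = 27037.60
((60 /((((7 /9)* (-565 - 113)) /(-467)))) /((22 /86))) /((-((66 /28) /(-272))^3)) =1584083663912960 /4963299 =319159426.81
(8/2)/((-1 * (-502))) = 2/251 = 0.01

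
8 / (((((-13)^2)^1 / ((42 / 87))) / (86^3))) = 71238272 / 4901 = 14535.46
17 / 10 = 1.70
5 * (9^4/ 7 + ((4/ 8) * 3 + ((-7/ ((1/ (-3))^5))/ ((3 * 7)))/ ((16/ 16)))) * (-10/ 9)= -118975/ 21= -5665.48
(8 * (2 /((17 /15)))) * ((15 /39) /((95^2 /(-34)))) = -96 /4693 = -0.02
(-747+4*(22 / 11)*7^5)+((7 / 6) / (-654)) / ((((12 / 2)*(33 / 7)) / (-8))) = 12985684420 / 97119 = 133709.00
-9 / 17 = -0.53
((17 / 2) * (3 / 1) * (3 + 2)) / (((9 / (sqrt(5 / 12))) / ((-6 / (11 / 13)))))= -1105 * sqrt(15) / 66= -64.84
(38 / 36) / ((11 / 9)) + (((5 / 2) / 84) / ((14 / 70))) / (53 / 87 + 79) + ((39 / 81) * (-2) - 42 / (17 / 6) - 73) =-172174344635 / 1958284944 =-87.92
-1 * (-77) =77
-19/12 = -1.58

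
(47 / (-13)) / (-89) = 47 / 1157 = 0.04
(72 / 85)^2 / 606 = 864 / 729725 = 0.00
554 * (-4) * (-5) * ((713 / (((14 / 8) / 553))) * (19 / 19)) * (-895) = -2234289312800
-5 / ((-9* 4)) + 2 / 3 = 29 / 36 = 0.81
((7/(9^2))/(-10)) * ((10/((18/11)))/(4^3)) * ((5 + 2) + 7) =-539/46656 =-0.01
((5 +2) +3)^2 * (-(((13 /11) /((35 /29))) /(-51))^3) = 214330532 /302797794915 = 0.00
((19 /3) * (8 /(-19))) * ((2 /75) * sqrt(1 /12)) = -8 * sqrt(3) /675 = -0.02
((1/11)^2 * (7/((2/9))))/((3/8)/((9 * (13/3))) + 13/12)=9828/41261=0.24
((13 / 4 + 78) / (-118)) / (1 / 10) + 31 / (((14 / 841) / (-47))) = -144601141 / 1652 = -87530.96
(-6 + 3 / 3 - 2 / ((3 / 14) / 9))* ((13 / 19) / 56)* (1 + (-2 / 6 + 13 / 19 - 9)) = 126113 / 15162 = 8.32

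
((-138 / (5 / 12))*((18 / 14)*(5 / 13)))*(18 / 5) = -268272 / 455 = -589.61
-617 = -617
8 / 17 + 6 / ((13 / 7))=818 / 221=3.70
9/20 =0.45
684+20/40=1369/2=684.50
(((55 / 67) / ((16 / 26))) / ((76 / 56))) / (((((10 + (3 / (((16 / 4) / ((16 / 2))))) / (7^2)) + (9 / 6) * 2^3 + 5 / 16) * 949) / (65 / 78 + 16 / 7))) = 64190 / 445780413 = 0.00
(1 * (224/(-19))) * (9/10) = -1008/95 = -10.61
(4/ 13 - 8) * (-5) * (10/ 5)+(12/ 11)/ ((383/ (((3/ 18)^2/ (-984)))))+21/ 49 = 87542466173/ 1131746616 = 77.35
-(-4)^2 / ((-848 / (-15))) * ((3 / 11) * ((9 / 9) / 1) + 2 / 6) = -100 / 583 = -0.17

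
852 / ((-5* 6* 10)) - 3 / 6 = -167 / 50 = -3.34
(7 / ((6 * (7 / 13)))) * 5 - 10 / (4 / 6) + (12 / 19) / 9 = -467 / 114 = -4.10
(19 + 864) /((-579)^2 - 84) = 883 /335157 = 0.00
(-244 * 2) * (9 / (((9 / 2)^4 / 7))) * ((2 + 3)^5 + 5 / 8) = -56944720 / 243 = -234340.41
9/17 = 0.53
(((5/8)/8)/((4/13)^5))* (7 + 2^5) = 72402135/65536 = 1104.77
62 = 62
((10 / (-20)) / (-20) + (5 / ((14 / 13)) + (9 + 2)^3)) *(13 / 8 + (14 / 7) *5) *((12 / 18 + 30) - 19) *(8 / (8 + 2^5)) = 11593597 / 320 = 36229.99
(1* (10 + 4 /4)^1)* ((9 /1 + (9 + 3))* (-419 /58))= -96789 /58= -1668.78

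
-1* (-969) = 969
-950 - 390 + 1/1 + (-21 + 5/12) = -16315/12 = -1359.58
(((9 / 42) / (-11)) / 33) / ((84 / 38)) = -19 / 71148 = -0.00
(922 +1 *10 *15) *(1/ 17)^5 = 1072/ 1419857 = 0.00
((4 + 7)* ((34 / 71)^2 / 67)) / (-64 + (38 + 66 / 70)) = -445060 / 296204119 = -0.00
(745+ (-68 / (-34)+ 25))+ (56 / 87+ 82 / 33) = 247266 / 319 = 775.13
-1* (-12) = 12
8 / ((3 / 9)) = 24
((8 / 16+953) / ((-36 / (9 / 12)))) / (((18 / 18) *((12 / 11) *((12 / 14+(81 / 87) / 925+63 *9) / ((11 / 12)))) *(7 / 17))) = -105226400675 / 1474047092736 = -0.07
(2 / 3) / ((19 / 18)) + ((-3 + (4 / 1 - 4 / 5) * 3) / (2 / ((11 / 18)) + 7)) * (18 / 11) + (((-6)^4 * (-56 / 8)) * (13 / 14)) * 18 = -1627751454 / 10735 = -151630.32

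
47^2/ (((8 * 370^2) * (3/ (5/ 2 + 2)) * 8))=6627/ 17523200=0.00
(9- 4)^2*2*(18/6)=150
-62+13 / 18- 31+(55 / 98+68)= -10459 / 441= -23.72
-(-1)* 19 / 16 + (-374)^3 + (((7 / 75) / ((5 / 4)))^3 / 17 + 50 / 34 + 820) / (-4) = -750376472959072183 / 14343750000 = -52313828.18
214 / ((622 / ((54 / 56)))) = 2889 / 8708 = 0.33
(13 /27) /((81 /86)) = 1118 /2187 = 0.51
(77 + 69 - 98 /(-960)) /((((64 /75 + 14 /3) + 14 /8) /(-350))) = -61362875 /8724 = -7033.80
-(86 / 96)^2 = -1849 / 2304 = -0.80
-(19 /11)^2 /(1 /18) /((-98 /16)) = 51984 /5929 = 8.77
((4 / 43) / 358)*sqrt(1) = 2 / 7697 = 0.00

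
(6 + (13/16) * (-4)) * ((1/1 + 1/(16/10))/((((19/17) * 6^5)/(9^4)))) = 65637/19456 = 3.37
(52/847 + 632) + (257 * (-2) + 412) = 448962/847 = 530.06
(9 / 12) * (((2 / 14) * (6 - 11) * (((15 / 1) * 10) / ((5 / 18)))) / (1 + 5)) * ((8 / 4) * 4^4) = -172800 / 7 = -24685.71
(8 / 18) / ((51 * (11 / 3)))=4 / 1683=0.00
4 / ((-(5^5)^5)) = -4 / 298023223876953125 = -0.00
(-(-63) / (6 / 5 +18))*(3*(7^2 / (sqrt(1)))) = 15435 / 32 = 482.34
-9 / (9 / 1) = -1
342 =342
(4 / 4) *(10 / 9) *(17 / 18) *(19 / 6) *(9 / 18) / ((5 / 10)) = 1615 / 486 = 3.32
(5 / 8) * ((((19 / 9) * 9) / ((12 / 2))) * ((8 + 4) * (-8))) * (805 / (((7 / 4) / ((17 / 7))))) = -1485800 / 7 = -212257.14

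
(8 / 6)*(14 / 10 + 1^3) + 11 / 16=311 / 80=3.89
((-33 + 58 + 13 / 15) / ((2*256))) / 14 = 97 / 26880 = 0.00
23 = 23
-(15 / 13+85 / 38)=-1675 / 494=-3.39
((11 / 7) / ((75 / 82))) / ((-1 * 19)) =-902 / 9975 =-0.09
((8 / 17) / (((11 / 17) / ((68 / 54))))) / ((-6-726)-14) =-136 / 110781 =-0.00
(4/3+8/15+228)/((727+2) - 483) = 1724/1845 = 0.93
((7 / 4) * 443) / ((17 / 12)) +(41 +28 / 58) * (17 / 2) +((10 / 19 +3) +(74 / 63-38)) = 1022726503 / 1180242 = 866.54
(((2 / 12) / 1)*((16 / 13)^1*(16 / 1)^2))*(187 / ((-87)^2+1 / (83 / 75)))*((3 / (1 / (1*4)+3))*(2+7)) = 190722048 / 17697173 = 10.78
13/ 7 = 1.86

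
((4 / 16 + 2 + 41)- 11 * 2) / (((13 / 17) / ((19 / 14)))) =27455 / 728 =37.71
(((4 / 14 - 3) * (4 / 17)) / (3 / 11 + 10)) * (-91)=10868 / 1921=5.66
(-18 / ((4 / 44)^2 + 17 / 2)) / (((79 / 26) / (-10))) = 1132560 / 162661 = 6.96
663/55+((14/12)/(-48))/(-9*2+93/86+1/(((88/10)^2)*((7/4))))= 23524193321/1951246440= 12.06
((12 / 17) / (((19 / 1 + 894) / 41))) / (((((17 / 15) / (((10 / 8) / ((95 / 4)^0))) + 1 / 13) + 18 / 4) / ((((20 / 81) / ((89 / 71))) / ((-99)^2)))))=151372000 / 1302933261647853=0.00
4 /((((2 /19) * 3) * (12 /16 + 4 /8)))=152 /15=10.13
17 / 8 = 2.12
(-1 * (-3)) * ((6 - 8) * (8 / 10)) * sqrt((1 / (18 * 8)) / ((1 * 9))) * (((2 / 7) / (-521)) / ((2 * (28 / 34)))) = 17 / 382935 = 0.00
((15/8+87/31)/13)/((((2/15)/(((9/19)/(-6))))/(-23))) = 1201635/245024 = 4.90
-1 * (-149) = 149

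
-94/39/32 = -47/624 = -0.08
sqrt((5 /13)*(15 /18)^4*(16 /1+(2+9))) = 25*sqrt(195) /156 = 2.24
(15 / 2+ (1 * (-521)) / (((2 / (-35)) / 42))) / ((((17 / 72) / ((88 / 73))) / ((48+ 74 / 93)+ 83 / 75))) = 18767290154976 / 192355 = 97565907.59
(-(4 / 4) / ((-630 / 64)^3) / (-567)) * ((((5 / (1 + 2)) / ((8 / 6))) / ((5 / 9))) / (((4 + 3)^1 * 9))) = -0.00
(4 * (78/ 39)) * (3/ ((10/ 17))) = 204/ 5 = 40.80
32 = 32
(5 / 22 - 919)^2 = 408565369 / 484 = 844143.32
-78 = -78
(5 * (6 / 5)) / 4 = 3 / 2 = 1.50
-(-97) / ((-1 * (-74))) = 97 / 74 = 1.31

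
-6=-6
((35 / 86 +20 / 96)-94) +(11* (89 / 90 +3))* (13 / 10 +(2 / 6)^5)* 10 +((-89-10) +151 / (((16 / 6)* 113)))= 40416613049 / 106266330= 380.33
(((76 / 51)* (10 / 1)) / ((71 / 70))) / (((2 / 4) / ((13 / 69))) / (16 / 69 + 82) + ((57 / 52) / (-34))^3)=455.72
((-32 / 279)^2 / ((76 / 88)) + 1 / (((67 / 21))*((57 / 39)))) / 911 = 22759969 / 90272441223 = 0.00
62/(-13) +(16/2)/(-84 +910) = -25554/5369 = -4.76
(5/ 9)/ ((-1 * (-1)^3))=5/ 9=0.56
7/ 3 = 2.33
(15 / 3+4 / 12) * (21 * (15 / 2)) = 840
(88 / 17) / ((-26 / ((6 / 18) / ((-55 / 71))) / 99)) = 9372 / 1105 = 8.48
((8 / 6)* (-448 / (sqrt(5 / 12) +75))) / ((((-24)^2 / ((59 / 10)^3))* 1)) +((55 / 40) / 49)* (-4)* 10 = -196573369 / 49608825 +1437653* sqrt(15) / 227795625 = -3.94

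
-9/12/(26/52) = -3/2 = -1.50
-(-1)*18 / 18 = 1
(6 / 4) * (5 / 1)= 15 / 2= 7.50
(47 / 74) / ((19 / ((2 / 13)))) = 47 / 9139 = 0.01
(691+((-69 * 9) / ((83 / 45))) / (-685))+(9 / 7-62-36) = 47342483 / 79597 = 594.78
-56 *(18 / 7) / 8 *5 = -90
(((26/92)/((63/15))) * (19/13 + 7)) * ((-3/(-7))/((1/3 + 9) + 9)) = 15/1127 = 0.01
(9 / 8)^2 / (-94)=-81 / 6016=-0.01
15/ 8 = 1.88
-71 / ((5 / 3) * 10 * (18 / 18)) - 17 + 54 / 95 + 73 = 49693 / 950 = 52.31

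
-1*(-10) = 10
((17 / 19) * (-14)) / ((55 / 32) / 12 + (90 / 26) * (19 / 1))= -9984 / 52535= -0.19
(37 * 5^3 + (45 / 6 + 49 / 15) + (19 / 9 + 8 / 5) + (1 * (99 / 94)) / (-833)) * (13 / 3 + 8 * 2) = 498602197964 / 5285385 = 94336.02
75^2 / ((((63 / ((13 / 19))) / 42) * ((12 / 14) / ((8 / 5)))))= 91000 / 19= 4789.47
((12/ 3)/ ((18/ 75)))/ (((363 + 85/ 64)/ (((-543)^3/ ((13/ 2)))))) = -341553081600/ 303121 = -1126787.92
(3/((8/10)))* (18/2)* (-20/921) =-225/307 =-0.73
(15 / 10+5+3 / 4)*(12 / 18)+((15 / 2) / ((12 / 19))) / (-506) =58411 / 12144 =4.81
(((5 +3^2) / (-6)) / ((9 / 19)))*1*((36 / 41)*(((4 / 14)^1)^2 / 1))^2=-14592 / 576583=-0.03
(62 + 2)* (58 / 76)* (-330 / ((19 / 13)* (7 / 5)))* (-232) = 4618099200 / 2527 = 1827502.65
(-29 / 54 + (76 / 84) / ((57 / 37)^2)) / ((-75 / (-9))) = -373 / 19950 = -0.02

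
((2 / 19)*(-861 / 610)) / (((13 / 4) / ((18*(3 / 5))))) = -185976 / 376675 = -0.49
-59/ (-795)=59/ 795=0.07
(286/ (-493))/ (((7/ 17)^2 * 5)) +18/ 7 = 13408/ 7105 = 1.89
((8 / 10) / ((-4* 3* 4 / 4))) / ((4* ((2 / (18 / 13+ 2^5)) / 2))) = -217 / 390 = -0.56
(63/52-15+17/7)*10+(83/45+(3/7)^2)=-6396353/57330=-111.57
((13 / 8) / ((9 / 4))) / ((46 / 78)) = 169 / 138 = 1.22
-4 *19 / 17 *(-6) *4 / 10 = 912 / 85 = 10.73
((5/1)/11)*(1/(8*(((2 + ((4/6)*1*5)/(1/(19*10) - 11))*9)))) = 10445/2807376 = 0.00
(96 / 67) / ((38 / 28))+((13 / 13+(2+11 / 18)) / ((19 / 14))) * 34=1048586 / 11457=91.52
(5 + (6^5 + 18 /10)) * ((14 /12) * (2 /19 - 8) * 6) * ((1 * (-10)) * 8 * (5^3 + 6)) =85641931200 /19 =4507470063.16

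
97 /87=1.11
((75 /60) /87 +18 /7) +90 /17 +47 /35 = 1909667 /207060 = 9.22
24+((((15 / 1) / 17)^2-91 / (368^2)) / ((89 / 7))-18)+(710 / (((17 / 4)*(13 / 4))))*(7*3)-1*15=48475343153543 / 45282129152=1070.52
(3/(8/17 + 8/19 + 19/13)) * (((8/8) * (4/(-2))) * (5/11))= -125970/108691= -1.16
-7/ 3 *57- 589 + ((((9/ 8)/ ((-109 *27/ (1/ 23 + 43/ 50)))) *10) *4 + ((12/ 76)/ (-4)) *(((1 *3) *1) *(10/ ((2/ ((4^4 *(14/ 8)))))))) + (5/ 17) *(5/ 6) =-11988898766/ 12146415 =-987.03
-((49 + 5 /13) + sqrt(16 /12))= -642 /13 - 2* sqrt(3) /3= -50.54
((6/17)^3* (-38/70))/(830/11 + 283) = -45144/678018565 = -0.00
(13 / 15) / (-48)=-13 / 720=-0.02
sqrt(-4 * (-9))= 6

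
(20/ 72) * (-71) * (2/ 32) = -355/ 288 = -1.23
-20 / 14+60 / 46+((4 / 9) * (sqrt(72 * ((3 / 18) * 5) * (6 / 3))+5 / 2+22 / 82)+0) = 65714 / 59409+8 * sqrt(30) / 9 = 5.97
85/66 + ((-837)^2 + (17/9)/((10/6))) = 231188569/330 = 700571.42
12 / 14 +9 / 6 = 33 / 14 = 2.36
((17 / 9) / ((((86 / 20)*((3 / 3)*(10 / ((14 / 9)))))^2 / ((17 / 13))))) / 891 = 56644 / 15612968943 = 0.00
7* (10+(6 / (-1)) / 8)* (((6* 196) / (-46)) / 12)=-12691 / 92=-137.95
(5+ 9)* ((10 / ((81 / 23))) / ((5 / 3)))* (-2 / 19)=-1288 / 513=-2.51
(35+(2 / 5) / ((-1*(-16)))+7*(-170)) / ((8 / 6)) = -138597 / 160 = -866.23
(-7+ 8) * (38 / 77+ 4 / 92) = 951 / 1771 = 0.54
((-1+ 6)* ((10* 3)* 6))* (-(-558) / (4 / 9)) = 1129950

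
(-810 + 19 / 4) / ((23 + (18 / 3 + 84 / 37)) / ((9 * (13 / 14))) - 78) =10.84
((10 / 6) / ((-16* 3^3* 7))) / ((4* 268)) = -5 / 9725184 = -0.00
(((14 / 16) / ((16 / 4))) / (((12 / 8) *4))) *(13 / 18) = 91 / 3456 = 0.03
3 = 3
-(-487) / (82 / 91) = 540.45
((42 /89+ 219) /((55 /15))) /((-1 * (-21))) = 19533 /6853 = 2.85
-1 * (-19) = 19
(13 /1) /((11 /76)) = 988 /11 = 89.82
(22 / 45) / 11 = 2 / 45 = 0.04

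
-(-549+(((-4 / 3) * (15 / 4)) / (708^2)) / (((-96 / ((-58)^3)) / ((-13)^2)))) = 3322935937 / 6015168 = 552.43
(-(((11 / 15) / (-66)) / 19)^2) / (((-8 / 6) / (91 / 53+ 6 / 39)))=0.00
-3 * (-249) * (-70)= -52290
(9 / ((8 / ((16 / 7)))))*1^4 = 2.57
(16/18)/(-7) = -8/63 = -0.13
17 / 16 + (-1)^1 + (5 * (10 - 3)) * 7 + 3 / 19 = 74547 / 304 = 245.22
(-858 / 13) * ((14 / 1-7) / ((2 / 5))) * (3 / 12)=-1155 / 4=-288.75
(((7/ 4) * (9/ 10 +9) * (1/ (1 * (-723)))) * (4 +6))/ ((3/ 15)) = -1155/ 964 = -1.20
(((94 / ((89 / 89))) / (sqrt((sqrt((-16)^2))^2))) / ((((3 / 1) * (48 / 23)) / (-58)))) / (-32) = 31349 / 18432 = 1.70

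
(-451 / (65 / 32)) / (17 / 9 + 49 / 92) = -11949696 / 130325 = -91.69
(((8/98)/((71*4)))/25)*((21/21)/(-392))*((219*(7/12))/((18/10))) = -73/35068320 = -0.00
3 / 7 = 0.43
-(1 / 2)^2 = -1 / 4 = -0.25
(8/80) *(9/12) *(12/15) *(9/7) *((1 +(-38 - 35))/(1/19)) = -18468/175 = -105.53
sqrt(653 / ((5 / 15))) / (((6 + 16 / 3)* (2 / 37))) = 111* sqrt(1959) / 68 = 72.25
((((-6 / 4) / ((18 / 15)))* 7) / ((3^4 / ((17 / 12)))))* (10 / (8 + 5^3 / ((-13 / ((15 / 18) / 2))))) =-5525 / 14418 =-0.38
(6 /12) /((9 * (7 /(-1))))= -1 /126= -0.01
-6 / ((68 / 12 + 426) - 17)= -9 / 622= -0.01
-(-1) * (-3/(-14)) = 3/14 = 0.21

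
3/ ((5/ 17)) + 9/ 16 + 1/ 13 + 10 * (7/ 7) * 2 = 32073/ 1040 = 30.84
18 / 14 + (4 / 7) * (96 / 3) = 19.57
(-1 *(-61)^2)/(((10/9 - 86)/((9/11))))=35.86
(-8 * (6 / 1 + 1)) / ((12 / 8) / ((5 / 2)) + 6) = -280 / 33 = -8.48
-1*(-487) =487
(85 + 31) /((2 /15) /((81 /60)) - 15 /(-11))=103356 /1303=79.32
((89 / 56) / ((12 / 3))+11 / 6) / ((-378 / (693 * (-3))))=16489 / 1344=12.27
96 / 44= 24 / 11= 2.18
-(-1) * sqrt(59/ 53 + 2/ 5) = sqrt(106265)/ 265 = 1.23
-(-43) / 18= 43 / 18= 2.39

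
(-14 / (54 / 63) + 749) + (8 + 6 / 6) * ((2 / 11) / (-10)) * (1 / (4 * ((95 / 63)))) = 45936499 / 62700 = 732.64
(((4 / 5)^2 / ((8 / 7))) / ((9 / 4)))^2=3136 / 50625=0.06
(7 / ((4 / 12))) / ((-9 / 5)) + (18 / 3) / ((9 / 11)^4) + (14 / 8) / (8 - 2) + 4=105223 / 17496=6.01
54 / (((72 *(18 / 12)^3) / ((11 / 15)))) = 0.16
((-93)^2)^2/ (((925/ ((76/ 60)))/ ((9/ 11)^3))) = 345375613017/ 6155875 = 56105.04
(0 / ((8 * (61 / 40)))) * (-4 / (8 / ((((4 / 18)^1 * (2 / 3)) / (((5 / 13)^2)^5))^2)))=0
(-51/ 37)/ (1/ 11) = -561/ 37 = -15.16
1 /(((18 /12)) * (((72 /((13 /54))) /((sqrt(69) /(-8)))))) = -13 * sqrt(69) /46656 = -0.00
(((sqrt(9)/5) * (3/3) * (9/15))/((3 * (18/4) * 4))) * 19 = 19/150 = 0.13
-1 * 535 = -535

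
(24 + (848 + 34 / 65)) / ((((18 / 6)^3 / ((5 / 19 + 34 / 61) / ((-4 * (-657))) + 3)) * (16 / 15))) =86380214333 / 950305824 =90.90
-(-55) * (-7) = -385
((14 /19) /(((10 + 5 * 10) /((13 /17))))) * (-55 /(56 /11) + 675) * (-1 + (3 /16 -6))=-10541063 /248064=-42.49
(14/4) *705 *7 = 34545/2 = 17272.50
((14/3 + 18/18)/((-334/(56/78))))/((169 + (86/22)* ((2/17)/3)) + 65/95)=-60401/842176491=-0.00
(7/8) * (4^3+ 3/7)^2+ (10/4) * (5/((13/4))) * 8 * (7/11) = 29243143/8008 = 3651.74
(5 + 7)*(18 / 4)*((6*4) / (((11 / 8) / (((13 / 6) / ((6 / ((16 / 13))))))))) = 4608 / 11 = 418.91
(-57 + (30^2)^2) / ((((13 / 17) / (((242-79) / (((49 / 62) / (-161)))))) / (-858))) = 211229437820148 / 7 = 30175633974306.86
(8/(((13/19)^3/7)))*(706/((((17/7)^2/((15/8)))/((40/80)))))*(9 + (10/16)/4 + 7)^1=6440379077055/20317856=316981.23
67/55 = 1.22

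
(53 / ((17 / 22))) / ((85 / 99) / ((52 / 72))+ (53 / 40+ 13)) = 6669520 / 1508563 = 4.42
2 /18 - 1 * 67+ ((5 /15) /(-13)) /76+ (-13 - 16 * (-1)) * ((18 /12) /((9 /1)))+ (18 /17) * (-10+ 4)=-10995997 /151164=-72.74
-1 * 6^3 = -216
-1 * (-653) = 653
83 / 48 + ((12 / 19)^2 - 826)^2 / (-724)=-939.73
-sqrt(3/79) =-sqrt(237)/79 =-0.19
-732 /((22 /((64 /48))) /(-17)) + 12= 8428 /11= 766.18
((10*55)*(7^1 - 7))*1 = 0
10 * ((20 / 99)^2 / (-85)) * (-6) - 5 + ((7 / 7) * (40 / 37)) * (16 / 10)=-6661019 / 2054943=-3.24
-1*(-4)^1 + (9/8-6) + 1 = 1/8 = 0.12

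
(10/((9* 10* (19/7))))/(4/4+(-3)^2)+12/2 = 10267/1710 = 6.00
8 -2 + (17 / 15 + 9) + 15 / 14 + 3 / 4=7541 / 420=17.95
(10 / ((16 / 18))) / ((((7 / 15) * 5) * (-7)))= -135 / 196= -0.69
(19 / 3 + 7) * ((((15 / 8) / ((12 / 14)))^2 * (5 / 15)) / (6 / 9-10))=-875 / 384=-2.28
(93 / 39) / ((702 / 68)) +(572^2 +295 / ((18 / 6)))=1493390341 / 4563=327282.56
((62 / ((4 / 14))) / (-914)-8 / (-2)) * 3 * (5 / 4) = 51585 / 3656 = 14.11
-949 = -949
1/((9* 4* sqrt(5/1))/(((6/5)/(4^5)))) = sqrt(5)/153600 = 0.00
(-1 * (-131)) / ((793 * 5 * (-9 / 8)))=-1048 / 35685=-0.03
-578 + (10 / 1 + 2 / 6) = -1703 / 3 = -567.67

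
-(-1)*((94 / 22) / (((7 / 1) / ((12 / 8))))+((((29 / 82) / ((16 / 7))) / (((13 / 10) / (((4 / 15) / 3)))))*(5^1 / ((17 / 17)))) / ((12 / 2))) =8194679 / 8864856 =0.92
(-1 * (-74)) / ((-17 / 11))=-814 / 17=-47.88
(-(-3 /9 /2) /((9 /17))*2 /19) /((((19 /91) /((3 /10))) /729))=34.71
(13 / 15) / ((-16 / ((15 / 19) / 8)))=-13 / 2432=-0.01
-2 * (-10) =20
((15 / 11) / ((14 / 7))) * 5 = 75 / 22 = 3.41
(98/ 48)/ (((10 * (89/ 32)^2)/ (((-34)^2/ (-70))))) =-258944/ 594075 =-0.44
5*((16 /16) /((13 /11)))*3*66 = 10890 /13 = 837.69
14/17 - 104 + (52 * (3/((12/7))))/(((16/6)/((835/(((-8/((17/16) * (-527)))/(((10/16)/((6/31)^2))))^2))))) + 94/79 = 189107928132784439041367/4866869035008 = 38856177713.54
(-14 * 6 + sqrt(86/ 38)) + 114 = 31.50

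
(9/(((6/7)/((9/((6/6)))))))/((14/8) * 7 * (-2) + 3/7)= -1323/337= -3.93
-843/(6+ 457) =-843/463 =-1.82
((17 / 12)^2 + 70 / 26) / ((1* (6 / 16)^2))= 35188 / 1053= 33.42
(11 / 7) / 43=11 / 301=0.04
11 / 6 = 1.83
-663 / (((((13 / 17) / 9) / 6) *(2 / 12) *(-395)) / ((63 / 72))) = 491589 / 790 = 622.26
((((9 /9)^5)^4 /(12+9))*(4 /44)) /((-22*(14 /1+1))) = -1 /76230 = -0.00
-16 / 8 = -2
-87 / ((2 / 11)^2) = -10527 / 4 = -2631.75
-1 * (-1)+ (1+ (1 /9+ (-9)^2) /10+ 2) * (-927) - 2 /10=-51496 /5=-10299.20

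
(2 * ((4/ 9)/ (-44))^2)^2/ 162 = 2/ 7780827681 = 0.00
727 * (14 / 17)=10178 / 17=598.71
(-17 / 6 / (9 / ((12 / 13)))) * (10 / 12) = -85 / 351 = -0.24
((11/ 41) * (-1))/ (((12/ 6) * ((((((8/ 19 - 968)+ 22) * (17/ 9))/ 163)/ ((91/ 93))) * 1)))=715407/ 59721748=0.01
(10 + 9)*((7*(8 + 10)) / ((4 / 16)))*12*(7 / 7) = 114912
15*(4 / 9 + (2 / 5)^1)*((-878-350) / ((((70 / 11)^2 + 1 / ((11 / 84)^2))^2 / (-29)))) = 2476627637 / 53604726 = 46.20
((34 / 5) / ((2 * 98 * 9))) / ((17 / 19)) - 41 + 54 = 13.00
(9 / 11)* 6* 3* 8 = 1296 / 11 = 117.82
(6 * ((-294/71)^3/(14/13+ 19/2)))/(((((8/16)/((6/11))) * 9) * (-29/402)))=2124865177344/31397742475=67.68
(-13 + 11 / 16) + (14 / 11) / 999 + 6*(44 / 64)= -1439335 / 175824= -8.19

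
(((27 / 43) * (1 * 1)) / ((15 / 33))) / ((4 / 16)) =1188 / 215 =5.53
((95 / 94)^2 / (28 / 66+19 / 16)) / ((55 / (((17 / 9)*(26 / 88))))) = 398905 / 62035347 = 0.01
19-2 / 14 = 18.86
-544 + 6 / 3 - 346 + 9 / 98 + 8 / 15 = -1304441 / 1470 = -887.37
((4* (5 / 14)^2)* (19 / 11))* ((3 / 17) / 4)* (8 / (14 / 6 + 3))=4275 / 73304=0.06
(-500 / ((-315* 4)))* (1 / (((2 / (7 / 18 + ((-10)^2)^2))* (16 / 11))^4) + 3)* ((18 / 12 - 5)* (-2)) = 384298177905106390061389225 / 990677827584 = 387914382662936.49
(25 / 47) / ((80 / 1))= 5 / 752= 0.01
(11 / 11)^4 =1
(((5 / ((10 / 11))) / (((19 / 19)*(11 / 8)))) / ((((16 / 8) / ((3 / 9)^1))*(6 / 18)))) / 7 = 2 / 7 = 0.29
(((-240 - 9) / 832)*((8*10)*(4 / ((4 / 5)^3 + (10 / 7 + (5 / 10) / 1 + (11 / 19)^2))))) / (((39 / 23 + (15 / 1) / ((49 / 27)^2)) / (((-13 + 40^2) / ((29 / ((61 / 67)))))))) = -233597857252729375 / 849316980467332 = -275.04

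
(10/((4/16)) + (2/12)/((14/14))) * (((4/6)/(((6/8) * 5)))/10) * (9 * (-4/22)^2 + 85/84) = 0.94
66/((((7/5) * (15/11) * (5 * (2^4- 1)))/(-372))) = -30008/175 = -171.47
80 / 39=2.05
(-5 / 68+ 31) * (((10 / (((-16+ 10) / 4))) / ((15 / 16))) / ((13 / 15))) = -56080 / 221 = -253.76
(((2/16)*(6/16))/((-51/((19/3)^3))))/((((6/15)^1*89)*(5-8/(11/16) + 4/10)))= 1886225/1793522304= 0.00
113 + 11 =124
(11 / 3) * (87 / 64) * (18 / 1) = 2871 / 32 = 89.72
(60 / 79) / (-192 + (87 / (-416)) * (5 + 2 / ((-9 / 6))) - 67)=-8320 / 2845659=-0.00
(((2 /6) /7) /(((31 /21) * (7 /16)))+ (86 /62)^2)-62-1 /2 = -813997 /13454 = -60.50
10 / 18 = 5 / 9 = 0.56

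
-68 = -68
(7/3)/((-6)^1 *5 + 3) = -7/81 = -0.09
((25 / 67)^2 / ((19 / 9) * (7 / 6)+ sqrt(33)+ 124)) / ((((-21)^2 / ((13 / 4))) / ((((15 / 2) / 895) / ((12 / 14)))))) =166456875 / 2094150220674568- 658125 * sqrt(33) / 1047075110337284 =0.00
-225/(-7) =225/7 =32.14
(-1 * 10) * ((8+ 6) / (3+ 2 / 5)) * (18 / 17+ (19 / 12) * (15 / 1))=-295225 / 289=-1021.54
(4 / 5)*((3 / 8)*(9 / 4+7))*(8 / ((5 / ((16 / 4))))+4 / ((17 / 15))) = 23421 / 850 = 27.55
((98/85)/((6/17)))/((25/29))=1421/375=3.79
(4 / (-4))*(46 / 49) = -46 / 49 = -0.94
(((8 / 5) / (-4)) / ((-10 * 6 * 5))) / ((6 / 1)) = 1 / 4500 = 0.00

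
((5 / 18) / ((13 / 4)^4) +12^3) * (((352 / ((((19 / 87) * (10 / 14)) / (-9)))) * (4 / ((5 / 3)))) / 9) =-126957679321088 / 13566475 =-9358192.11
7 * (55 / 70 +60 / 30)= 39 / 2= 19.50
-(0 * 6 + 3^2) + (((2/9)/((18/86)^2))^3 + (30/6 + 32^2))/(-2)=-456200156375/774840978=-588.77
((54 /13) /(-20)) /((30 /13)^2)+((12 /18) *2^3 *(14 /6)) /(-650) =-6803 /117000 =-0.06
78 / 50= 39 / 25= 1.56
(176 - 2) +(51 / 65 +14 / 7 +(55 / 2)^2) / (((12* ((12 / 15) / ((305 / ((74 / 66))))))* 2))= 672818727 / 61568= 10928.06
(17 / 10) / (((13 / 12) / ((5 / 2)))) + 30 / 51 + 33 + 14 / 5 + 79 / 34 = 94223 / 2210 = 42.63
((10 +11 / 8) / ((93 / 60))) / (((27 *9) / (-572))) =-17.27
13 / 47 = 0.28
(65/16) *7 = 455/16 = 28.44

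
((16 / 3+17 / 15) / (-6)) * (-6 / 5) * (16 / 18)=776 / 675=1.15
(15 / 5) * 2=6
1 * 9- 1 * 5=4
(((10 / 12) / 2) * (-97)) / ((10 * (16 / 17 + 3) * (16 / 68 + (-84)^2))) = -28033 / 192889248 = -0.00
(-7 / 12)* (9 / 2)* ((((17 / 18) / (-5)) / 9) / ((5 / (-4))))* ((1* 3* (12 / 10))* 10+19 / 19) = -4403 / 2700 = -1.63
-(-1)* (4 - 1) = 3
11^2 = 121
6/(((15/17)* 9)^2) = 578/6075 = 0.10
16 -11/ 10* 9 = 61/ 10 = 6.10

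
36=36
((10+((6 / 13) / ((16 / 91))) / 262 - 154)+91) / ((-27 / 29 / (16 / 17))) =53.57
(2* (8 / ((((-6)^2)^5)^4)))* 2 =1 / 417734204338866689619963936768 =0.00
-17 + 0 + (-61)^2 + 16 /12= 11116 /3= 3705.33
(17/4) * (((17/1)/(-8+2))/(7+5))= -289/288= -1.00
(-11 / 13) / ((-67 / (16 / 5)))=176 / 4355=0.04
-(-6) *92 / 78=92 / 13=7.08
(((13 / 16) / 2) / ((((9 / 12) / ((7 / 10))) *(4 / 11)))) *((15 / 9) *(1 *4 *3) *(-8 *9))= -3003 / 2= -1501.50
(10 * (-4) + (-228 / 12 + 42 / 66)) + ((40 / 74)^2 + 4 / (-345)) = -301762046 / 5195355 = -58.08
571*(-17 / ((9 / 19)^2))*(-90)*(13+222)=8234933450 / 9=914992605.56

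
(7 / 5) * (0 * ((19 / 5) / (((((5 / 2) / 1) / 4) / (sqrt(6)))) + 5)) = 0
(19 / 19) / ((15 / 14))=14 / 15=0.93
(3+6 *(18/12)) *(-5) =-60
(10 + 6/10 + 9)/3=98/15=6.53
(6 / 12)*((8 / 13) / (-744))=-1 / 2418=-0.00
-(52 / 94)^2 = -676 / 2209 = -0.31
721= 721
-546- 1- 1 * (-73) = -474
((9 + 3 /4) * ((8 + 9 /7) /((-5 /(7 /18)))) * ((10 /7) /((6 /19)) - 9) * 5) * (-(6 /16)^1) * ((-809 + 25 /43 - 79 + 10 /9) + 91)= 1527955195 /32508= 47002.44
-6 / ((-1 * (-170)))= -3 / 85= -0.04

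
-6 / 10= -3 / 5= -0.60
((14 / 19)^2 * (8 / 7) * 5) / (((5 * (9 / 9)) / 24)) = 14.89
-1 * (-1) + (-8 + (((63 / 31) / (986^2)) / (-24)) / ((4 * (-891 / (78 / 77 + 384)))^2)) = -691882462983155 / 98840351840384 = -7.00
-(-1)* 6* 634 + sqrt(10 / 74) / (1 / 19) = 19* sqrt(185) / 37 + 3804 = 3810.98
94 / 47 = 2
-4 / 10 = -2 / 5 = -0.40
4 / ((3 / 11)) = 14.67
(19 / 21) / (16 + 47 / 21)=0.05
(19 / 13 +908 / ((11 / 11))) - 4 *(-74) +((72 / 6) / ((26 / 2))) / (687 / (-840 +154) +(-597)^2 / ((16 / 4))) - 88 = 591960307205 / 529736623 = 1117.46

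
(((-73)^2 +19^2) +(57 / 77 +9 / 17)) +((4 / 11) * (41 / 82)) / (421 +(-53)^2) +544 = 775386967 / 124355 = 6235.27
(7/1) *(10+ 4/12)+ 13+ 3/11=2825/33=85.61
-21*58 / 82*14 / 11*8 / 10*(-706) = 24077424 / 2255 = 10677.35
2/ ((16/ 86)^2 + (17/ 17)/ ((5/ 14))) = 9245/ 13103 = 0.71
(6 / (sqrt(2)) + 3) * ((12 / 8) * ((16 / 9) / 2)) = 4 + 4 * sqrt(2) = 9.66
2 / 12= 1 / 6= 0.17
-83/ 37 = -2.24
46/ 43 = 1.07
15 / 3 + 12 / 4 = 8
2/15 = 0.13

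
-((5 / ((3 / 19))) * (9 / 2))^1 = -142.50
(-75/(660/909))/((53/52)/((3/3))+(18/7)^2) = -579033/42779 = -13.54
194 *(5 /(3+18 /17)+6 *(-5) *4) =-1589830 /69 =-23041.01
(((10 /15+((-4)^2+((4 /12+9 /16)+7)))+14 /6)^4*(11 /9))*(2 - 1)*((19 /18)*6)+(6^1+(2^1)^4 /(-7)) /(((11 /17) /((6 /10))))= 223517923396218497 /55180984320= 4050633.13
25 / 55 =5 / 11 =0.45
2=2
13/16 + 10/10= 29/16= 1.81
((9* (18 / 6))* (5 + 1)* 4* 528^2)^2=32635156665729024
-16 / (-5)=16 / 5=3.20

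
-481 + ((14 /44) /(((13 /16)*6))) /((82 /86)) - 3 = -8511872 /17589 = -483.93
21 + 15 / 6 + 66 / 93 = 1501 / 62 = 24.21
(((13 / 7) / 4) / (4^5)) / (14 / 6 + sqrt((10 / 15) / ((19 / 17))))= 741 / 3395584 - 39*sqrt(1938) / 23769088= 0.00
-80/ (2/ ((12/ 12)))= -40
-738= -738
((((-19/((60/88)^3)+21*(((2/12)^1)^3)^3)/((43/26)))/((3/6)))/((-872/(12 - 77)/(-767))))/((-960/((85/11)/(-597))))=55466256135860947/992597556112588800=0.06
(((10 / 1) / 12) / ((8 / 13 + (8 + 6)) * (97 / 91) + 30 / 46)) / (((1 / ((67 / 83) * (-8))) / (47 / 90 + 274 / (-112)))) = 1262820221 / 1979408070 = 0.64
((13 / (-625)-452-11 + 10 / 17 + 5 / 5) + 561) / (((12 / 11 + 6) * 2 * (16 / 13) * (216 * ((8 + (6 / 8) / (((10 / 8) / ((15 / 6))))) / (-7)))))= -5091163 / 261630000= -0.02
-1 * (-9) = 9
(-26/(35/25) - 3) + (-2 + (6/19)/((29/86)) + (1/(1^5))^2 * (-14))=-141301/3857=-36.63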